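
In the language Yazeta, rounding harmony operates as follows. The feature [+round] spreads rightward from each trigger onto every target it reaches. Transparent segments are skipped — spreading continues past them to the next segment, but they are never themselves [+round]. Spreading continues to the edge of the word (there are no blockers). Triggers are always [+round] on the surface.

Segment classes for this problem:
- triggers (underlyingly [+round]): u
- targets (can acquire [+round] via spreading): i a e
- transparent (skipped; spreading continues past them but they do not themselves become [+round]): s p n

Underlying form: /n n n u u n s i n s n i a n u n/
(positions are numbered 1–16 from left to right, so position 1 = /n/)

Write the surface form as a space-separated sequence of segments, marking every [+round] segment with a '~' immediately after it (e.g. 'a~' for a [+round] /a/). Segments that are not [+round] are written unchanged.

From /u/ at 4 rightward: 5 /u/ is itself a trigger — this domain ends here.
From /u/ at 5 rightward: 6 /n/ transparent; 7 /s/ transparent; 8 /i/ → [+round]; 9 /n/ transparent; 10 /s/ transparent; 11 /n/ transparent; 12 /i/ → [+round]; 13 /a/ → [+round]; 14 /n/ transparent; 15 /u/ is itself a trigger — this domain ends here.
From /u/ at 15 rightward: 16 /n/ transparent; word edge.
[+round] positions on the surface: 4 5 8 12 13 15.

n n n u~ u~ n s i~ n s n i~ a~ n u~ n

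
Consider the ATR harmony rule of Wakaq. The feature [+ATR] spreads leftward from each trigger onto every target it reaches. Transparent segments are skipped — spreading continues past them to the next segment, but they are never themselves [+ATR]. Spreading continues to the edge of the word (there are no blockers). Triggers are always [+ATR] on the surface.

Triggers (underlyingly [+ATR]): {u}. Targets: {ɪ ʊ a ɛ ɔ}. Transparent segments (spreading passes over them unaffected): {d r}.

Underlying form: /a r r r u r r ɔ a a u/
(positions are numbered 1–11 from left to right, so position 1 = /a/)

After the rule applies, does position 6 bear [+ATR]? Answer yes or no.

From /u/ at 5 leftward: 4 /r/ transparent; 3 /r/ transparent; 2 /r/ transparent; 1 /a/ → [+ATR]; word edge.
From /u/ at 11 leftward: 10 /a/ → [+ATR]; 9 /a/ → [+ATR]; 8 /ɔ/ → [+ATR]; 7 /r/ transparent; 6 /r/ transparent; 5 /u/ is itself a trigger — this domain ends here.
[+ATR] positions on the surface: 1 5 8 9 10 11.

no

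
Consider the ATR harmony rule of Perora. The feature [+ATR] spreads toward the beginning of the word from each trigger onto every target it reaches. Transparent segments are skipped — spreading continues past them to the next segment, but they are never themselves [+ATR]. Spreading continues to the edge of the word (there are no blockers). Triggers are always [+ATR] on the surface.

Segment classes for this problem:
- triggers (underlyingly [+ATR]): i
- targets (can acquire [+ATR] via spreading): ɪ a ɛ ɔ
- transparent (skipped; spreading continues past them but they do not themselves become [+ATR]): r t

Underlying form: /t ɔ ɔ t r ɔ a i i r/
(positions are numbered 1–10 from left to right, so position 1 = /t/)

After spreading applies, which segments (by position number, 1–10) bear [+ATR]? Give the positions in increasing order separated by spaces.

From /i/ at 8 leftward: 7 /a/ → [+ATR]; 6 /ɔ/ → [+ATR]; 5 /r/ transparent; 4 /t/ transparent; 3 /ɔ/ → [+ATR]; 2 /ɔ/ → [+ATR]; 1 /t/ transparent; word edge.
From /i/ at 9 leftward: 8 /i/ is itself a trigger — this domain ends here.

2 3 6 7 8 9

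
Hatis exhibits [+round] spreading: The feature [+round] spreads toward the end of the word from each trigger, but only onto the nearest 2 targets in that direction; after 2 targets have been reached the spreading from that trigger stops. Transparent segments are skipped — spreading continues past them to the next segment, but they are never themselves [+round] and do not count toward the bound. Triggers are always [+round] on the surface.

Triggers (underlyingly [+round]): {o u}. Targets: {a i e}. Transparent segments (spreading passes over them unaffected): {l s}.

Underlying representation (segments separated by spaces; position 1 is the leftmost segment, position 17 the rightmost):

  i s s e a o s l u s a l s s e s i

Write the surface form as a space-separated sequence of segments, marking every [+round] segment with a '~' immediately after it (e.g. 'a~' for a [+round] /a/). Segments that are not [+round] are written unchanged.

From /o/ at 6 rightward: 7 /s/ transparent; 8 /l/ transparent; 9 /u/ is itself a trigger — this domain ends here.
From /u/ at 9 rightward: 10 /s/ transparent; 11 /a/ → [+round]; 12 /l/ transparent; 13 /s/ transparent; 14 /s/ transparent; 15 /e/ → [+round]; bound reached.
Targets with no active source: positions 1 4 5 17 stay [-round].
[+round] positions on the surface: 6 9 11 15.

i s s e a o~ s l u~ s a~ l s s e~ s i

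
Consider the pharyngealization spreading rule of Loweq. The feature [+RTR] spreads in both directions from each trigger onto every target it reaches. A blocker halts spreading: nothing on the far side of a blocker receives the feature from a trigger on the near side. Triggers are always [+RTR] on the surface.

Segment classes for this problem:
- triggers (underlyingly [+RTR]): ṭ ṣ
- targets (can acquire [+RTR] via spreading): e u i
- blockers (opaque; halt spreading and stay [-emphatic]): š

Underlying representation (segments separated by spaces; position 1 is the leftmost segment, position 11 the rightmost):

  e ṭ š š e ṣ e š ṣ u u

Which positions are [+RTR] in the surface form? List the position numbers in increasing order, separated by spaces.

From /ṭ/ at 2 rightward: 3 /š/ blocks.
From /ṭ/ at 2 leftward: 1 /e/ → [+RTR]; word edge.
From /ṣ/ at 6 rightward: 7 /e/ → [+RTR]; 8 /š/ blocks.
From /ṣ/ at 6 leftward: 5 /e/ → [+RTR]; 4 /š/ blocks.
From /ṣ/ at 9 rightward: 10 /u/ → [+RTR]; 11 /u/ → [+RTR]; word edge.
From /ṣ/ at 9 leftward: 8 /š/ blocks.

1 2 5 6 7 9 10 11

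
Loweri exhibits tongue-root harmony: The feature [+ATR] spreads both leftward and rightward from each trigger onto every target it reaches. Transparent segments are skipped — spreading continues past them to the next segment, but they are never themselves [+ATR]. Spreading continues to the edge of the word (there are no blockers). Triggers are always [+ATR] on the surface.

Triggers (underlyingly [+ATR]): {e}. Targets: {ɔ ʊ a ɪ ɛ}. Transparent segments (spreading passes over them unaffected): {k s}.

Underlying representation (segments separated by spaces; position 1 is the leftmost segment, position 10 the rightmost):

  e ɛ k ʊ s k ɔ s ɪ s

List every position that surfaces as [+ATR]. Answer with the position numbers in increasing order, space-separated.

1 2 4 7 9

From /e/ at 1 rightward: 2 /ɛ/ → [+ATR]; 3 /k/ transparent; 4 /ʊ/ → [+ATR]; 5 /s/ transparent; 6 /k/ transparent; 7 /ɔ/ → [+ATR]; 8 /s/ transparent; 9 /ɪ/ → [+ATR]; 10 /s/ transparent; word edge.
From /e/ at 1 leftward: word edge.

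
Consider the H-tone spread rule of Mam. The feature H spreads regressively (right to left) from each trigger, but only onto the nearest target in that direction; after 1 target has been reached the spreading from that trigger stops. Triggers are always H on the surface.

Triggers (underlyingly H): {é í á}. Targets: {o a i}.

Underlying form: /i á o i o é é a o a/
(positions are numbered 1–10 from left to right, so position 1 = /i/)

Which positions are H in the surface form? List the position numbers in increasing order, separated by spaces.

From /á/ at 2 leftward: 1 /i/ → H; bound reached.
From /é/ at 6 leftward: 5 /o/ → H; bound reached.
From /é/ at 7 leftward: 6 /é/ is itself a trigger — this domain ends here.
Targets with no active source: positions 3 4 8 9 10 stay [-high tone].

1 2 5 6 7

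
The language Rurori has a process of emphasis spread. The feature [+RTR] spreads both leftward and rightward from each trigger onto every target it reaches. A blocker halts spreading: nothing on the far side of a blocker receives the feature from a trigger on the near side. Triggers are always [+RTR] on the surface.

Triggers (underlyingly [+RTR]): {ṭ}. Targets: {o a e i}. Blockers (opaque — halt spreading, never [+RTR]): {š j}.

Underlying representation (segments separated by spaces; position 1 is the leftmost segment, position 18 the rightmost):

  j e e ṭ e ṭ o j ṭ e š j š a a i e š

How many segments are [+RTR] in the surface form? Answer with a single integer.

From /ṭ/ at 4 rightward: 5 /e/ → [+RTR]; 6 /ṭ/ is itself a trigger — this domain ends here.
From /ṭ/ at 4 leftward: 3 /e/ → [+RTR]; 2 /e/ → [+RTR]; 1 /j/ blocks.
From /ṭ/ at 6 rightward: 7 /o/ → [+RTR]; 8 /j/ blocks.
From /ṭ/ at 6 leftward: 5 /e/ → [+RTR]; 4 /ṭ/ is itself a trigger — this domain ends here.
From /ṭ/ at 9 rightward: 10 /e/ → [+RTR]; 11 /š/ blocks.
From /ṭ/ at 9 leftward: 8 /j/ blocks.
Targets with no active source: positions 14 15 16 17 stay [-emphatic].
[+RTR] positions on the surface: 2 3 4 5 6 7 9 10.

8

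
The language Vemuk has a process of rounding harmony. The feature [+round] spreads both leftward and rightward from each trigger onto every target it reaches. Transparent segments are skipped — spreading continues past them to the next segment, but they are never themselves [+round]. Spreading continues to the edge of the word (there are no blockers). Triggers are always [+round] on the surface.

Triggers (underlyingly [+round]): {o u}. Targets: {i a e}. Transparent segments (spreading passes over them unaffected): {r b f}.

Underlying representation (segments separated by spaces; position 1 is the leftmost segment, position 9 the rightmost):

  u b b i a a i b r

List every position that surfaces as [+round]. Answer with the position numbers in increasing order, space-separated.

From /u/ at 1 rightward: 2 /b/ transparent; 3 /b/ transparent; 4 /i/ → [+round]; 5 /a/ → [+round]; 6 /a/ → [+round]; 7 /i/ → [+round]; 8 /b/ transparent; 9 /r/ transparent; word edge.
From /u/ at 1 leftward: word edge.

1 4 5 6 7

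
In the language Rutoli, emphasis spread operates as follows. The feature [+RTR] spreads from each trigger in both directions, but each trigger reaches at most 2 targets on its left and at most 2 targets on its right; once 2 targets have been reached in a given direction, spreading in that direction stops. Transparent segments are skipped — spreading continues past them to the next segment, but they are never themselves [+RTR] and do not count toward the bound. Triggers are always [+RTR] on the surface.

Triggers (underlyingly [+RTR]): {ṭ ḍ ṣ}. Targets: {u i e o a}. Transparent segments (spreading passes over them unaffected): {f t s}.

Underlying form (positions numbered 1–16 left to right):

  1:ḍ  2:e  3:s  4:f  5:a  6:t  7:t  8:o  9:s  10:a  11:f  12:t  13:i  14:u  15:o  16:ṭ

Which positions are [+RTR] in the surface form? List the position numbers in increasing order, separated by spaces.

1 2 5 14 15 16

From /ḍ/ at 1 rightward: 2 /e/ → [+RTR]; 3 /s/ transparent; 4 /f/ transparent; 5 /a/ → [+RTR]; bound reached.
From /ḍ/ at 1 leftward: word edge.
From /ṭ/ at 16 rightward: word edge.
From /ṭ/ at 16 leftward: 15 /o/ → [+RTR]; 14 /u/ → [+RTR]; bound reached.
Targets with no active source: positions 8 10 13 stay [-emphatic].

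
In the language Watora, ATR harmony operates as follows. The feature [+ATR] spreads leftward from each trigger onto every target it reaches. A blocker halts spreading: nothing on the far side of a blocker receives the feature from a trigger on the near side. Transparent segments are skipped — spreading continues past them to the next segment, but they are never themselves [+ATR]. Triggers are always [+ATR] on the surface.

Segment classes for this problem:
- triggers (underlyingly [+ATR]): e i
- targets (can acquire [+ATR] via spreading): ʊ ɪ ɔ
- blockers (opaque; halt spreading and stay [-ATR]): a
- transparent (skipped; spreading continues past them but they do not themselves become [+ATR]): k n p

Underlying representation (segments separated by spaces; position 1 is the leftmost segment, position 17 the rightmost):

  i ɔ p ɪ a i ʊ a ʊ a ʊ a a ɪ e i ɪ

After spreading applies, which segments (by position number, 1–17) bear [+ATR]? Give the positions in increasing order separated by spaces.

From /i/ at 1 leftward: word edge.
From /i/ at 6 leftward: 5 /a/ blocks.
From /e/ at 15 leftward: 14 /ɪ/ → [+ATR]; 13 /a/ blocks.
From /i/ at 16 leftward: 15 /e/ is itself a trigger — this domain ends here.
Targets with no active source: positions 2 4 7 9 11 17 stay [-ATR].

1 6 14 15 16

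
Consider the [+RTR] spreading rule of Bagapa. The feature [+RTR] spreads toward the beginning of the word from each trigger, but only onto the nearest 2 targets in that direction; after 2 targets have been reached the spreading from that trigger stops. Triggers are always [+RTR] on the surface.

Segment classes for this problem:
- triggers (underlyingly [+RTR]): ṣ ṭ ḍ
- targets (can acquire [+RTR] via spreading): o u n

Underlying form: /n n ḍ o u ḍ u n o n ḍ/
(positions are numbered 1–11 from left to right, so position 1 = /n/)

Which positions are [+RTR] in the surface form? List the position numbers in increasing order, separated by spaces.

From /ḍ/ at 3 leftward: 2 /n/ → [+RTR]; 1 /n/ → [+RTR]; bound reached.
From /ḍ/ at 6 leftward: 5 /u/ → [+RTR]; 4 /o/ → [+RTR]; bound reached.
From /ḍ/ at 11 leftward: 10 /n/ → [+RTR]; 9 /o/ → [+RTR]; bound reached.
Targets with no active source: positions 7 8 stay [-emphatic].

1 2 3 4 5 6 9 10 11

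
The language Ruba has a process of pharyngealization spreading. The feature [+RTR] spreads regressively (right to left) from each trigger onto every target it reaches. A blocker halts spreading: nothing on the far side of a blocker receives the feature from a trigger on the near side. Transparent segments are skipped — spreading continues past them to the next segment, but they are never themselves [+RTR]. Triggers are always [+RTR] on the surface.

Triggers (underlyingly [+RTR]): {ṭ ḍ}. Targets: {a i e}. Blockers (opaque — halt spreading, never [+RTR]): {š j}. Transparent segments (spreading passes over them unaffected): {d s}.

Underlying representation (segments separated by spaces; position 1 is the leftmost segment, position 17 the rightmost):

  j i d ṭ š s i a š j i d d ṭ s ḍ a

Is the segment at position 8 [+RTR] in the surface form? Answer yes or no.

From /ṭ/ at 4 leftward: 3 /d/ transparent; 2 /i/ → [+RTR]; 1 /j/ blocks.
From /ṭ/ at 14 leftward: 13 /d/ transparent; 12 /d/ transparent; 11 /i/ → [+RTR]; 10 /j/ blocks.
From /ḍ/ at 16 leftward: 15 /s/ transparent; 14 /ṭ/ is itself a trigger — this domain ends here.
Targets with no active source: positions 7 8 17 stay [-emphatic].
[+RTR] positions on the surface: 2 4 11 14 16.

no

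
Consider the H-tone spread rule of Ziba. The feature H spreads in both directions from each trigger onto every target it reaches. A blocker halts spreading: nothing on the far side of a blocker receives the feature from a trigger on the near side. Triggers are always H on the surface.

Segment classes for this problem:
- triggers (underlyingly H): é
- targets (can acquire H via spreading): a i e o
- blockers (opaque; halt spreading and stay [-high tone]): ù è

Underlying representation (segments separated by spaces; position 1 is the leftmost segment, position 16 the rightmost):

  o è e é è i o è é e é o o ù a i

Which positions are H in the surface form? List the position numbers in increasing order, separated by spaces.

3 4 9 10 11 12 13

From /é/ at 4 rightward: 5 /è/ blocks.
From /é/ at 4 leftward: 3 /e/ → H; 2 /è/ blocks.
From /é/ at 9 rightward: 10 /e/ → H; 11 /é/ is itself a trigger — this domain ends here.
From /é/ at 9 leftward: 8 /è/ blocks.
From /é/ at 11 rightward: 12 /o/ → H; 13 /o/ → H; 14 /ù/ blocks.
From /é/ at 11 leftward: 10 /e/ → H; 9 /é/ is itself a trigger — this domain ends here.
Targets with no active source: positions 1 6 7 15 16 stay [-high tone].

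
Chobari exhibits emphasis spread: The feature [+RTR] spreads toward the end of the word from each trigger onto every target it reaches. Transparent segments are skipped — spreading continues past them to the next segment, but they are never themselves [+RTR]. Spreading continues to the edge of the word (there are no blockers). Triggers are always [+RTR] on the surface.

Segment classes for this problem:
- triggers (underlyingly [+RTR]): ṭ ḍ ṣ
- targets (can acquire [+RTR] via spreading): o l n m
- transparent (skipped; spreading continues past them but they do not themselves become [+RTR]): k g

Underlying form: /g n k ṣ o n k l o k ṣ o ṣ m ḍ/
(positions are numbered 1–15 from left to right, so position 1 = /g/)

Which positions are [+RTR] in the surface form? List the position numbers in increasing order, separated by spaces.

From /ṣ/ at 4 rightward: 5 /o/ → [+RTR]; 6 /n/ → [+RTR]; 7 /k/ transparent; 8 /l/ → [+RTR]; 9 /o/ → [+RTR]; 10 /k/ transparent; 11 /ṣ/ is itself a trigger — this domain ends here.
From /ṣ/ at 11 rightward: 12 /o/ → [+RTR]; 13 /ṣ/ is itself a trigger — this domain ends here.
From /ṣ/ at 13 rightward: 14 /m/ → [+RTR]; 15 /ḍ/ is itself a trigger — this domain ends here.
From /ḍ/ at 15 rightward: word edge.
Target with no active source: position 2 stays [-emphatic].

4 5 6 8 9 11 12 13 14 15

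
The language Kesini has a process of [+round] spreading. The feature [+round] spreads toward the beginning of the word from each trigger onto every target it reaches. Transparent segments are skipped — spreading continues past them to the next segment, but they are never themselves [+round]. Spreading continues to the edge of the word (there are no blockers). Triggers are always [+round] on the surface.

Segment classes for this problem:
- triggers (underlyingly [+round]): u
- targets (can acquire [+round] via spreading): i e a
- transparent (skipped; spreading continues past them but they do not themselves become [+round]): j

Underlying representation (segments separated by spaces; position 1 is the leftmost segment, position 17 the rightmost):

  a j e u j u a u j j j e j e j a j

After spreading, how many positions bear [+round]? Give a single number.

From /u/ at 4 leftward: 3 /e/ → [+round]; 2 /j/ transparent; 1 /a/ → [+round]; word edge.
From /u/ at 6 leftward: 5 /j/ transparent; 4 /u/ is itself a trigger — this domain ends here.
From /u/ at 8 leftward: 7 /a/ → [+round]; 6 /u/ is itself a trigger — this domain ends here.
Targets with no active source: positions 12 14 16 stay [-round].
[+round] positions on the surface: 1 3 4 6 7 8.

6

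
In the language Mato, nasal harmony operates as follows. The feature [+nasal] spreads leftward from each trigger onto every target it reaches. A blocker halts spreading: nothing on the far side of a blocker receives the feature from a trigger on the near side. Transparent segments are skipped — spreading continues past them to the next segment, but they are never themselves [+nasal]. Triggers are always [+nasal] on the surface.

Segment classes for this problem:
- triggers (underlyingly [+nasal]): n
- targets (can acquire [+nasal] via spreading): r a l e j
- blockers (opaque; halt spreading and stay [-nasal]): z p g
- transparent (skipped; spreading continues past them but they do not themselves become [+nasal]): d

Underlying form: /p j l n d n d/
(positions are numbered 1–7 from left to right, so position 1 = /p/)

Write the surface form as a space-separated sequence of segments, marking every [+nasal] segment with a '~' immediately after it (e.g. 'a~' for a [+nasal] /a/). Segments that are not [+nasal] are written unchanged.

p j~ l~ n~ d n~ d

From /n/ at 4 leftward: 3 /l/ → [+nasal]; 2 /j/ → [+nasal]; 1 /p/ blocks.
From /n/ at 6 leftward: 5 /d/ transparent; 4 /n/ is itself a trigger — this domain ends here.
[+nasal] positions on the surface: 2 3 4 6.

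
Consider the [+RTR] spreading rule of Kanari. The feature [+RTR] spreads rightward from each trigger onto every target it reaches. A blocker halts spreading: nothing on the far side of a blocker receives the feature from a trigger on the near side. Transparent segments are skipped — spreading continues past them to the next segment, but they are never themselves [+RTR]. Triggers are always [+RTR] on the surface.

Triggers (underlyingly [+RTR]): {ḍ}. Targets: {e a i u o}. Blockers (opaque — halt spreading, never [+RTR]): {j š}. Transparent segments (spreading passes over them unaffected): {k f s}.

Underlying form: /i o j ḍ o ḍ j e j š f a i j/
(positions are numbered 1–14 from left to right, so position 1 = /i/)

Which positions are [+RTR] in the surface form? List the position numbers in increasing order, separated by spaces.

From /ḍ/ at 4 rightward: 5 /o/ → [+RTR]; 6 /ḍ/ is itself a trigger — this domain ends here.
From /ḍ/ at 6 rightward: 7 /j/ blocks.
Targets with no active source: positions 1 2 8 12 13 stay [-emphatic].

4 5 6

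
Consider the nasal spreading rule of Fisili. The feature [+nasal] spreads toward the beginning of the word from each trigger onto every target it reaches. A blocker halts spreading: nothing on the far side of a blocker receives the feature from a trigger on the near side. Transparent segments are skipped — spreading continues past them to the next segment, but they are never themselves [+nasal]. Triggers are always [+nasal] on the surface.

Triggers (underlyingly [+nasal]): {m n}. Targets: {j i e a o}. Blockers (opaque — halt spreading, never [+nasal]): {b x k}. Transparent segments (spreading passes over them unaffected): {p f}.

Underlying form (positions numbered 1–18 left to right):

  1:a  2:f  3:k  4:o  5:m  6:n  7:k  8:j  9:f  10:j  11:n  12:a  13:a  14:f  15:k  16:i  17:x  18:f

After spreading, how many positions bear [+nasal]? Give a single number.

From /m/ at 5 leftward: 4 /o/ → [+nasal]; 3 /k/ blocks.
From /n/ at 6 leftward: 5 /m/ is itself a trigger — this domain ends here.
From /n/ at 11 leftward: 10 /j/ → [+nasal]; 9 /f/ transparent; 8 /j/ → [+nasal]; 7 /k/ blocks.
Targets with no active source: positions 1 12 13 16 stay [-nasal].
[+nasal] positions on the surface: 4 5 6 8 10 11.

6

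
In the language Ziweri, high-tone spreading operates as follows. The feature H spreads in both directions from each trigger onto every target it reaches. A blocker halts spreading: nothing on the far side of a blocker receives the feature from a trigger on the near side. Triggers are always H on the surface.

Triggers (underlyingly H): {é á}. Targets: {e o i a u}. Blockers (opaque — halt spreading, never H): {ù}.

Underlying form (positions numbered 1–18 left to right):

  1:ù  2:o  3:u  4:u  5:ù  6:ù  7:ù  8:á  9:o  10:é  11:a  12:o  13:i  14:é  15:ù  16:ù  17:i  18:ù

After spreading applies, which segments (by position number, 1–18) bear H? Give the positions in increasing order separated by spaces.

8 9 10 11 12 13 14

From /á/ at 8 rightward: 9 /o/ → H; 10 /é/ is itself a trigger — this domain ends here.
From /á/ at 8 leftward: 7 /ù/ blocks.
From /é/ at 10 rightward: 11 /a/ → H; 12 /o/ → H; 13 /i/ → H; 14 /é/ is itself a trigger — this domain ends here.
From /é/ at 10 leftward: 9 /o/ → H; 8 /á/ is itself a trigger — this domain ends here.
From /é/ at 14 rightward: 15 /ù/ blocks.
From /é/ at 14 leftward: 13 /i/ → H; 12 /o/ → H; 11 /a/ → H; 10 /é/ is itself a trigger — this domain ends here.
Targets with no active source: positions 2 3 4 17 stay [-high tone].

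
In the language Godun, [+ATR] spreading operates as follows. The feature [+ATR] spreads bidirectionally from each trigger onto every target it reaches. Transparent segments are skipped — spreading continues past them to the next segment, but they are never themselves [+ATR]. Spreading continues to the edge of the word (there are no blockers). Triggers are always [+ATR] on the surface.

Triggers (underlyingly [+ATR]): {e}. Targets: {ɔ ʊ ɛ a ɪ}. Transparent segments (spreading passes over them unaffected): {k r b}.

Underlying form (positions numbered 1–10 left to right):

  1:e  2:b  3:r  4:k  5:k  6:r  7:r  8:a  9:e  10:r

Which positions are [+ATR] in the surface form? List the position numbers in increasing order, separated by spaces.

From /e/ at 1 rightward: 2 /b/ transparent; 3 /r/ transparent; 4 /k/ transparent; 5 /k/ transparent; 6 /r/ transparent; 7 /r/ transparent; 8 /a/ → [+ATR]; 9 /e/ is itself a trigger — this domain ends here.
From /e/ at 1 leftward: word edge.
From /e/ at 9 rightward: 10 /r/ transparent; word edge.
From /e/ at 9 leftward: 8 /a/ → [+ATR]; 7 /r/ transparent; 6 /r/ transparent; 5 /k/ transparent; 4 /k/ transparent; 3 /r/ transparent; 2 /b/ transparent; 1 /e/ is itself a trigger — this domain ends here.

1 8 9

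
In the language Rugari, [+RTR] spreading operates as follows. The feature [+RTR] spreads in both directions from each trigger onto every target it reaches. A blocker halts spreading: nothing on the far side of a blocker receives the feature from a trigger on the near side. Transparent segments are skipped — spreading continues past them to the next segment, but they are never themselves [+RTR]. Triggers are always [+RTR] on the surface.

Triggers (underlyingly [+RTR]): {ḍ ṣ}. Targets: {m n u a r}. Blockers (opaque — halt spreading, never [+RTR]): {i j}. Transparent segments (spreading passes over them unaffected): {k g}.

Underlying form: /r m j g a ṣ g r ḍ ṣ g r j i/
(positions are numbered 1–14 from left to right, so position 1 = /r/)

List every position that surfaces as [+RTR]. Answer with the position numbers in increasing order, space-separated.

5 6 8 9 10 12

From /ṣ/ at 6 rightward: 7 /g/ transparent; 8 /r/ → [+RTR]; 9 /ḍ/ is itself a trigger — this domain ends here.
From /ṣ/ at 6 leftward: 5 /a/ → [+RTR]; 4 /g/ transparent; 3 /j/ blocks.
From /ḍ/ at 9 rightward: 10 /ṣ/ is itself a trigger — this domain ends here.
From /ḍ/ at 9 leftward: 8 /r/ → [+RTR]; 7 /g/ transparent; 6 /ṣ/ is itself a trigger — this domain ends here.
From /ṣ/ at 10 rightward: 11 /g/ transparent; 12 /r/ → [+RTR]; 13 /j/ blocks.
From /ṣ/ at 10 leftward: 9 /ḍ/ is itself a trigger — this domain ends here.
Targets with no active source: positions 1 2 stay [-emphatic].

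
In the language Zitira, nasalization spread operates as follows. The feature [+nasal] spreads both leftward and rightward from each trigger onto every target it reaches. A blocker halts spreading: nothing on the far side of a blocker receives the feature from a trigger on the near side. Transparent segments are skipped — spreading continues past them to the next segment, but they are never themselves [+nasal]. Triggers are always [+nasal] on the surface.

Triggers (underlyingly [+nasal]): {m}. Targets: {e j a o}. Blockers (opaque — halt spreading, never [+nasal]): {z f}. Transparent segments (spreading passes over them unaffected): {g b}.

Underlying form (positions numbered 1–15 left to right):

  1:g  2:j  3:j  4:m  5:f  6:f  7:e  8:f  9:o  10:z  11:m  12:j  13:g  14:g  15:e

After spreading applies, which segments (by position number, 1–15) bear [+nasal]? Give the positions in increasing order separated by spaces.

From /m/ at 4 rightward: 5 /f/ blocks.
From /m/ at 4 leftward: 3 /j/ → [+nasal]; 2 /j/ → [+nasal]; 1 /g/ transparent; word edge.
From /m/ at 11 rightward: 12 /j/ → [+nasal]; 13 /g/ transparent; 14 /g/ transparent; 15 /e/ → [+nasal]; word edge.
From /m/ at 11 leftward: 10 /z/ blocks.
Targets with no active source: positions 7 9 stay [-nasal].

2 3 4 11 12 15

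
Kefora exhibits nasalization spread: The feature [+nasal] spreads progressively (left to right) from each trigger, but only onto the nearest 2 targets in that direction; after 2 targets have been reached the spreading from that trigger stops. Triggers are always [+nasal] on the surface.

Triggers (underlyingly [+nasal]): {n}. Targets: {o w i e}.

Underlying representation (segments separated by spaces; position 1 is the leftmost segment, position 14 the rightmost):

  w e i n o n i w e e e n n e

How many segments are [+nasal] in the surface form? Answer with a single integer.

8

From /n/ at 4 rightward: 5 /o/ → [+nasal]; 6 /n/ is itself a trigger — this domain ends here.
From /n/ at 6 rightward: 7 /i/ → [+nasal]; 8 /w/ → [+nasal]; bound reached.
From /n/ at 12 rightward: 13 /n/ is itself a trigger — this domain ends here.
From /n/ at 13 rightward: 14 /e/ → [+nasal]; word edge.
Targets with no active source: positions 1 2 3 9 10 11 stay [-nasal].
[+nasal] positions on the surface: 4 5 6 7 8 12 13 14.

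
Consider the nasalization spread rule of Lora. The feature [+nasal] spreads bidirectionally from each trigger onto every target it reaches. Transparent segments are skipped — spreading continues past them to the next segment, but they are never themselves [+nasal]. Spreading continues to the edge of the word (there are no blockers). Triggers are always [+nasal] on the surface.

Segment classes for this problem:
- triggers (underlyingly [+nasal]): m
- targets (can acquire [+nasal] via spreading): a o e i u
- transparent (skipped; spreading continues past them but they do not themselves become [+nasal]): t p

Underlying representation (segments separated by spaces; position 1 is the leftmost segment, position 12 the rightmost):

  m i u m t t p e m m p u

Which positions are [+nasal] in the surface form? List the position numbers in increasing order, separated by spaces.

1 2 3 4 8 9 10 12

From /m/ at 1 rightward: 2 /i/ → [+nasal]; 3 /u/ → [+nasal]; 4 /m/ is itself a trigger — this domain ends here.
From /m/ at 1 leftward: word edge.
From /m/ at 4 rightward: 5 /t/ transparent; 6 /t/ transparent; 7 /p/ transparent; 8 /e/ → [+nasal]; 9 /m/ is itself a trigger — this domain ends here.
From /m/ at 4 leftward: 3 /u/ → [+nasal]; 2 /i/ → [+nasal]; 1 /m/ is itself a trigger — this domain ends here.
From /m/ at 9 rightward: 10 /m/ is itself a trigger — this domain ends here.
From /m/ at 9 leftward: 8 /e/ → [+nasal]; 7 /p/ transparent; 6 /t/ transparent; 5 /t/ transparent; 4 /m/ is itself a trigger — this domain ends here.
From /m/ at 10 rightward: 11 /p/ transparent; 12 /u/ → [+nasal]; word edge.
From /m/ at 10 leftward: 9 /m/ is itself a trigger — this domain ends here.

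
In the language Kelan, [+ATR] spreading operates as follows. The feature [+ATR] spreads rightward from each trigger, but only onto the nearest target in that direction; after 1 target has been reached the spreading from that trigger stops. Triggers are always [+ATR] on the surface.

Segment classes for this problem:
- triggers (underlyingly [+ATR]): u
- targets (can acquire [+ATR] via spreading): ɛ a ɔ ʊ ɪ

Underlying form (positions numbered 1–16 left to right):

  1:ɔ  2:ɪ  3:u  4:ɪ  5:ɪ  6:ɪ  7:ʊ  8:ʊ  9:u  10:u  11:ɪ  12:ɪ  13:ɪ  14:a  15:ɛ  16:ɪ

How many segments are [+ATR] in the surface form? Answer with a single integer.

From /u/ at 3 rightward: 4 /ɪ/ → [+ATR]; bound reached.
From /u/ at 9 rightward: 10 /u/ is itself a trigger — this domain ends here.
From /u/ at 10 rightward: 11 /ɪ/ → [+ATR]; bound reached.
Targets with no active source: positions 1 2 5 6 7 8 12 13 14 15 16 stay [-ATR].
[+ATR] positions on the surface: 3 4 9 10 11.

5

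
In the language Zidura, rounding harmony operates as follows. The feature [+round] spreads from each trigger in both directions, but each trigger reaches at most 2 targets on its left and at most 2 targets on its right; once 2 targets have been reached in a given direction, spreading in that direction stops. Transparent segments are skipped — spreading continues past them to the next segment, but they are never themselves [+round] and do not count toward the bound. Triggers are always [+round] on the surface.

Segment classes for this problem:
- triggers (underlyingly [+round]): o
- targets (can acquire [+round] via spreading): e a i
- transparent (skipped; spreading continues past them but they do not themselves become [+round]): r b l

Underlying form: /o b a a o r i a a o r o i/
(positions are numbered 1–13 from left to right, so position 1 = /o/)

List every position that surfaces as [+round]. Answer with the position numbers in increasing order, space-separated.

From /o/ at 1 rightward: 2 /b/ transparent; 3 /a/ → [+round]; 4 /a/ → [+round]; bound reached.
From /o/ at 1 leftward: word edge.
From /o/ at 5 rightward: 6 /r/ transparent; 7 /i/ → [+round]; 8 /a/ → [+round]; bound reached.
From /o/ at 5 leftward: 4 /a/ → [+round]; 3 /a/ → [+round]; bound reached.
From /o/ at 10 rightward: 11 /r/ transparent; 12 /o/ is itself a trigger — this domain ends here.
From /o/ at 10 leftward: 9 /a/ → [+round]; 8 /a/ → [+round]; bound reached.
From /o/ at 12 rightward: 13 /i/ → [+round]; word edge.
From /o/ at 12 leftward: 11 /r/ transparent; 10 /o/ is itself a trigger — this domain ends here.

1 3 4 5 7 8 9 10 12 13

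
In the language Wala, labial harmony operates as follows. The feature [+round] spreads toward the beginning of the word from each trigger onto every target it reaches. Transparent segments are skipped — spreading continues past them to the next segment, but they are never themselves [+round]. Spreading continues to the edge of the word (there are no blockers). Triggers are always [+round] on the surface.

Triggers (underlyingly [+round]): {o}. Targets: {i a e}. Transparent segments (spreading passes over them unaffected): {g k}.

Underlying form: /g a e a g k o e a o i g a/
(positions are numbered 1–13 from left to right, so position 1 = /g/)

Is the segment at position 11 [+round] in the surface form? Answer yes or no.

no

From /o/ at 7 leftward: 6 /k/ transparent; 5 /g/ transparent; 4 /a/ → [+round]; 3 /e/ → [+round]; 2 /a/ → [+round]; 1 /g/ transparent; word edge.
From /o/ at 10 leftward: 9 /a/ → [+round]; 8 /e/ → [+round]; 7 /o/ is itself a trigger — this domain ends here.
Targets with no active source: positions 11 13 stay [-round].
[+round] positions on the surface: 2 3 4 7 8 9 10.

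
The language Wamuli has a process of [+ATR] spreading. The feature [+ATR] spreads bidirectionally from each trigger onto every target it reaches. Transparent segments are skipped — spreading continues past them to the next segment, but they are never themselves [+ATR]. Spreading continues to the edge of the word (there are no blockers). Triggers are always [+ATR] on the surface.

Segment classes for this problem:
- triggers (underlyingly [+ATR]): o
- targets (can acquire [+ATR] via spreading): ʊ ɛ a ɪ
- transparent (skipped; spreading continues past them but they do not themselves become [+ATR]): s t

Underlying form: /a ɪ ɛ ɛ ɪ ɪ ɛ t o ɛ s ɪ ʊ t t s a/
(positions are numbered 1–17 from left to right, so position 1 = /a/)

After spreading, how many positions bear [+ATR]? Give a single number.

From /o/ at 9 rightward: 10 /ɛ/ → [+ATR]; 11 /s/ transparent; 12 /ɪ/ → [+ATR]; 13 /ʊ/ → [+ATR]; 14 /t/ transparent; 15 /t/ transparent; 16 /s/ transparent; 17 /a/ → [+ATR]; word edge.
From /o/ at 9 leftward: 8 /t/ transparent; 7 /ɛ/ → [+ATR]; 6 /ɪ/ → [+ATR]; 5 /ɪ/ → [+ATR]; 4 /ɛ/ → [+ATR]; 3 /ɛ/ → [+ATR]; 2 /ɪ/ → [+ATR]; 1 /a/ → [+ATR]; word edge.
[+ATR] positions on the surface: 1 2 3 4 5 6 7 9 10 12 13 17.

12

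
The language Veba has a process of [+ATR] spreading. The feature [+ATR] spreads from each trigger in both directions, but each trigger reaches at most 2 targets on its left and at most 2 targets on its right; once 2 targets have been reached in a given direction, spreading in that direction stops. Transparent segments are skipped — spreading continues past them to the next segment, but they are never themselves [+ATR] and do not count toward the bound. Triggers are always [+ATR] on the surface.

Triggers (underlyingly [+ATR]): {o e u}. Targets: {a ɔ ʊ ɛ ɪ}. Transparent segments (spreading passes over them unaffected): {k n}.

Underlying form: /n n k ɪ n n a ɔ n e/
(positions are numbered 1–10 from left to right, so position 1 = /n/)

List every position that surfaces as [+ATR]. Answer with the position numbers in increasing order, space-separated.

From /e/ at 10 rightward: word edge.
From /e/ at 10 leftward: 9 /n/ transparent; 8 /ɔ/ → [+ATR]; 7 /a/ → [+ATR]; bound reached.
Target with no active source: position 4 stays [-ATR].

7 8 10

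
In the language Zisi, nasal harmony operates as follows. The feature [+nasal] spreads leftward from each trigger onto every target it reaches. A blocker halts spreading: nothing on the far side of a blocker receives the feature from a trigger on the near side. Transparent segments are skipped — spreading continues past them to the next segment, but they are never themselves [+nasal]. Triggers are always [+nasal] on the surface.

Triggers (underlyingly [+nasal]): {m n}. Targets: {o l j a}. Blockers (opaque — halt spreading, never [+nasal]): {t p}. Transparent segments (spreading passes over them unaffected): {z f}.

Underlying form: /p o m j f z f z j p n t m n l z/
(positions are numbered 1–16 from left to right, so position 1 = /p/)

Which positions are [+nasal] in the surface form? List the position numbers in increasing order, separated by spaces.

2 3 11 13 14

From /m/ at 3 leftward: 2 /o/ → [+nasal]; 1 /p/ blocks.
From /n/ at 11 leftward: 10 /p/ blocks.
From /m/ at 13 leftward: 12 /t/ blocks.
From /n/ at 14 leftward: 13 /m/ is itself a trigger — this domain ends here.
Targets with no active source: positions 4 9 15 stay [-nasal].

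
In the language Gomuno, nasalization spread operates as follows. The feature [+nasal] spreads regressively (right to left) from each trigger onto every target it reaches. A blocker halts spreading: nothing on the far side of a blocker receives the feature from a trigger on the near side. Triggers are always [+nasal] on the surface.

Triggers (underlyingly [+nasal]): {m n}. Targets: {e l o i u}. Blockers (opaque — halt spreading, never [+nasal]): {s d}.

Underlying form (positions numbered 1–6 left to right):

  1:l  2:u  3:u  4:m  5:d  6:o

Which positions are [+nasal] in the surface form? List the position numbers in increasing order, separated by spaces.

From /m/ at 4 leftward: 3 /u/ → [+nasal]; 2 /u/ → [+nasal]; 1 /l/ → [+nasal]; word edge.
Target with no active source: position 6 stays [-nasal].

1 2 3 4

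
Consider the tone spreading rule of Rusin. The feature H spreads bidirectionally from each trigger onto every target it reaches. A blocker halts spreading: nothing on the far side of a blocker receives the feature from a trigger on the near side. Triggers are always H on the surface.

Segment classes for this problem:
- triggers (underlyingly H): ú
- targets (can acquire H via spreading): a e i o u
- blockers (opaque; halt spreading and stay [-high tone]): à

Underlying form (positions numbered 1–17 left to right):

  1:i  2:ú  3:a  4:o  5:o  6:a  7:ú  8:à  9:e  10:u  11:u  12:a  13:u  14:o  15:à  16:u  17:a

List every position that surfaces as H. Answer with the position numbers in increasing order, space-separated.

1 2 3 4 5 6 7

From /ú/ at 2 rightward: 3 /a/ → H; 4 /o/ → H; 5 /o/ → H; 6 /a/ → H; 7 /ú/ is itself a trigger — this domain ends here.
From /ú/ at 2 leftward: 1 /i/ → H; word edge.
From /ú/ at 7 rightward: 8 /à/ blocks.
From /ú/ at 7 leftward: 6 /a/ → H; 5 /o/ → H; 4 /o/ → H; 3 /a/ → H; 2 /ú/ is itself a trigger — this domain ends here.
Targets with no active source: positions 9 10 11 12 13 14 16 17 stay [-high tone].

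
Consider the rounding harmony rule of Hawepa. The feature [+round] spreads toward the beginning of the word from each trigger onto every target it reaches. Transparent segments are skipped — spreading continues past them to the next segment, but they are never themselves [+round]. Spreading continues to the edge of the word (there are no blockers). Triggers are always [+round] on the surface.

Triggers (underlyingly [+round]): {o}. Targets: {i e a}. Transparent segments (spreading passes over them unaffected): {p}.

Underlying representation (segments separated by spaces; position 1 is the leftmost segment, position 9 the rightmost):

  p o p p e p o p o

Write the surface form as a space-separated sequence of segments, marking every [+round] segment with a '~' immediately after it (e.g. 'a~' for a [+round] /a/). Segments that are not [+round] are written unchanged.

p o~ p p e~ p o~ p o~

From /o/ at 2 leftward: 1 /p/ transparent; word edge.
From /o/ at 7 leftward: 6 /p/ transparent; 5 /e/ → [+round]; 4 /p/ transparent; 3 /p/ transparent; 2 /o/ is itself a trigger — this domain ends here.
From /o/ at 9 leftward: 8 /p/ transparent; 7 /o/ is itself a trigger — this domain ends here.
[+round] positions on the surface: 2 5 7 9.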